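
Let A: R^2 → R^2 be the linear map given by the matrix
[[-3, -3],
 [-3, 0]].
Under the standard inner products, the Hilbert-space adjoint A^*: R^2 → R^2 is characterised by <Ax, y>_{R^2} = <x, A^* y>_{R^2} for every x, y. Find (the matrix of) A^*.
A^* = A^T =
[[-3, -3],
 [-3, 0]]

For real matrices with standard dot products, the defining identity <Ax, y> = <x, A^* y> gives (Ax)^T y = x^T (A^*) y, i.e. x^T A^T y = x^T (A^*) y. Since this holds for all x, y, we must have A^* = A^T. Therefore
A^* =
[[-3, -3],
 [-3, 0]].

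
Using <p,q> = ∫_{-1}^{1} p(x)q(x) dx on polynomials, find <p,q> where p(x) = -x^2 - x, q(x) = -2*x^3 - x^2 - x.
<p,q> = 28/15

Expand the product: p(x)·q(x) = 2*x^5 + 3*x^4 + 2*x^3 + x^2.
∫_{-1}^{1} of each monomial x^k gives [2/(k+1) if k even, 0 if k odd]. Integrating term-by-term (or equivalently evaluating the antiderivative F(x) = x^6/3 + 3*x^5/5 + x^4/2 + x^3/3 at the endpoints):
  F(1) − F(−1) = 53/30 − (-1/10) = 28/15.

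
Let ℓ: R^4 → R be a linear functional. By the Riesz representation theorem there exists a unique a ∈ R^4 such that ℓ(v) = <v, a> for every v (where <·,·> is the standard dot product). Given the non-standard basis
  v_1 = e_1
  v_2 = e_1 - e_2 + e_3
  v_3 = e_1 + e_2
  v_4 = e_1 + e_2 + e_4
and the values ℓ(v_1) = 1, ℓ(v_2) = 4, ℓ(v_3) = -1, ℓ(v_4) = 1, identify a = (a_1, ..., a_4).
a = (1, -2, 1, 2)

Write a = (a_1, ..., a_4) in the standard basis. For each basis vector v_i, ℓ(v_i) = <v_i, a> is a linear equation in the a_j's. Collect the n equations into a matrix system V a = ℓ, where row i of V is v_i (expressed in the standard basis). Since V is invertible (lower-triangular with 1s on the diagonal, up to permutation), solve by back-substitution:
  V =
[[1, 0, 0, 0],
 [1, -1, 1, 0],
 [1, 1, 0, 0],
 [1, 1, 0, 1]]
  V a = (1, 4, -1, 1)
Solving gives a = (1, -2, 1, 2).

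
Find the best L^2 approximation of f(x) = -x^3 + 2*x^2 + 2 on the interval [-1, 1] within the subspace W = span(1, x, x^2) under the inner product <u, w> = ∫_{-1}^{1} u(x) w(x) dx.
g(x) = 2*x^2 - 3*x/5 + 2

The best approximation g ∈ W is the orthogonal projection of f onto W. Writing g = a_0 + a_1 x + a_2 x^2, the coefficients solve the normal equations G · a = b where
  G_{ij} = <φ_i, φ_j> and b_i = <f, φ_i>, with φ_0 = 1, φ_1 = x, φ_2 = x^2.
G =
  [2, 0, 2/3]
  [0, 2/3, 0]
  [2/3, 0, 2/5],
b = (16/3, -2/5, 32/15).
Solving gives a_0 = 2, a_1 = -3/5, a_2 = 2, so
  g(x) = 2*x^2 - 3*x/5 + 2.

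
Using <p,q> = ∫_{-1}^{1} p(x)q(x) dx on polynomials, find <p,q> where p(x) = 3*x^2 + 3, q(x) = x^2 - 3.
<p,q> = -104/5

Expand the product: p(x)·q(x) = 3*x^4 - 6*x^2 - 9.
∫_{-1}^{1} of each monomial x^k gives [2/(k+1) if k even, 0 if k odd]. Integrating term-by-term (or equivalently evaluating the antiderivative F(x) = 3*x^5/5 - 2*x^3 - 9*x at the endpoints):
  F(1) − F(−1) = -52/5 − (52/5) = -104/5.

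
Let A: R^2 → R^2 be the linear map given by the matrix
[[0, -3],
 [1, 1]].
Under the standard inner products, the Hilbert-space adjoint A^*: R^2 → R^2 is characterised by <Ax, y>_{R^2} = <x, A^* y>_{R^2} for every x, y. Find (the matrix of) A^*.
A^* = A^T =
[[0, 1],
 [-3, 1]]

For real matrices with standard dot products, the defining identity <Ax, y> = <x, A^* y> gives (Ax)^T y = x^T (A^*) y, i.e. x^T A^T y = x^T (A^*) y. Since this holds for all x, y, we must have A^* = A^T. Therefore
A^* =
[[0, 1],
 [-3, 1]].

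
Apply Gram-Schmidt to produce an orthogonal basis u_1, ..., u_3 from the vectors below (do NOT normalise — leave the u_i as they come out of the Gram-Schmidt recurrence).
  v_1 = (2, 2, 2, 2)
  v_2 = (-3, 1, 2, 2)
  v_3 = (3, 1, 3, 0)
Orthogonal basis:
  u_1 = (2, 2, 2, 2)
  u_2 = (-7/2, 1/2, 3/2, 3/2)
  u_3 = (2/17, -10/17, 59/34, -43/34)

Apply the Gram-Schmidt recurrence
  u_1 = v_1
  u_i = v_i − Σ_{j<i} ((v_i · u_j) / (u_j · u_j)) · u_j.

Step by step this gives:
  u_1 = (2, 2, 2, 2)
  u_2 = (-7/2, 1/2, 3/2, 3/2)
  u_3 = (2/17, -10/17, 59/34, -43/34)

Orthogonality check:
  u_2 · u_1 = 0 (should be 0)
  u_3 · u_1 = 0 (should be 0)
  u_3 · u_2 = 0 (should be 0)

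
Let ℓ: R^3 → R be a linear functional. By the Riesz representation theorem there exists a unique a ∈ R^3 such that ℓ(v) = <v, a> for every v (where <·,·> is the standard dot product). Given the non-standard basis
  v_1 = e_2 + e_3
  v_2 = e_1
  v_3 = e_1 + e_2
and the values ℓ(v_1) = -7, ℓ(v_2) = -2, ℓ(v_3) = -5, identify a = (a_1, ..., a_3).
a = (-2, -3, -4)

Write a = (a_1, ..., a_3) in the standard basis. For each basis vector v_i, ℓ(v_i) = <v_i, a> is a linear equation in the a_j's. Collect the n equations into a matrix system V a = ℓ, where row i of V is v_i (expressed in the standard basis). Since V is invertible (lower-triangular with 1s on the diagonal, up to permutation), solve by back-substitution:
  V =
[[0, 1, 1],
 [1, 0, 0],
 [1, 1, 0]]
  V a = (-7, -2, -5)
Solving gives a = (-2, -3, -4).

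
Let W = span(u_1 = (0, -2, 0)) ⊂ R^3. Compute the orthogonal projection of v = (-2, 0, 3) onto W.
proj_W(v) = (0, 0, 0)

Set up U = [u_1 | ... | u_1] ∈ R^(3×1). The projector onto W = col(U) is P = U (U^T U)^(-1) U^T.
Compute U^T U =
  [4],
and U^T v = (0).
Solve U^T U · c = U^T v for the coefficients: c = (0). The projection is proj_W(v) = U c.
Check: (v - proj_W(v)) · u_1 = 0  (should be 0).
Result: proj_W(v) = (0, 0, 0).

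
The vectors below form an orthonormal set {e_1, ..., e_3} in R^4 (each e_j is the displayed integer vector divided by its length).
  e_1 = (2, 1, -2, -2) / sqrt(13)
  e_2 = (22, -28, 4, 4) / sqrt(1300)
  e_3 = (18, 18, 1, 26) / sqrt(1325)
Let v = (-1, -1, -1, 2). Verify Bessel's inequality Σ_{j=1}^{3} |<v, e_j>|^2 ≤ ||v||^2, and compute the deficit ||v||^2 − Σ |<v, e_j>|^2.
Σ |<v, e_j>|^2 = 115/53; ||v||^2 = 7; deficit = 256/53

Write each e_j = u_j / sqrt(<u_j, u_j>) where u_j is the displayed integer vector. Then <v, e_j> = <v, u_j> / sqrt(<u_j, u_j>), so |<v, e_j>|^2 = <v, u_j>^2 / <u_j, u_j>.
Coefficients: <v, e_1> = -5/sqrt(13), <v, e_2> = 10/sqrt(1300), <v, e_3> = 15/sqrt(1325).
Square and sum: Σ |<v, e_j>|^2 = 115/53.
Compute ||v||^2 = v·v = 7.
Deficit = 7 − 115/53 = 256/53 ≥ 0, confirming Bessel's inequality. (The deficit equals ||v − Σ <v,e_j> e_j||^2, the squared distance from v to span{e_j}.)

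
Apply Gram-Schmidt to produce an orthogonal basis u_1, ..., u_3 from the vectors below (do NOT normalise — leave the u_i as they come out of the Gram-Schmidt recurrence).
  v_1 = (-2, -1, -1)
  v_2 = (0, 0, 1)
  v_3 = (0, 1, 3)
Orthogonal basis:
  u_1 = (-2, -1, -1)
  u_2 = (-1/3, -1/6, 5/6)
  u_3 = (-2/5, 4/5, 0)

Apply the Gram-Schmidt recurrence
  u_1 = v_1
  u_i = v_i − Σ_{j<i} ((v_i · u_j) / (u_j · u_j)) · u_j.

Step by step this gives:
  u_1 = (-2, -1, -1)
  u_2 = (-1/3, -1/6, 5/6)
  u_3 = (-2/5, 4/5, 0)

Orthogonality check:
  u_2 · u_1 = 0 (should be 0)
  u_3 · u_1 = 0 (should be 0)
  u_3 · u_2 = 0 (should be 0)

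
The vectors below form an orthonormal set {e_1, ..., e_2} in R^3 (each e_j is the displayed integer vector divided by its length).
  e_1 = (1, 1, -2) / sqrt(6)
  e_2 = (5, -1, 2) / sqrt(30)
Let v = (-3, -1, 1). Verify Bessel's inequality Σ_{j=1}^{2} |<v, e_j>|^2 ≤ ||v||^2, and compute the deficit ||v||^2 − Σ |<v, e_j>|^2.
Σ |<v, e_j>|^2 = 54/5; ||v||^2 = 11; deficit = 1/5

Write each e_j = u_j / sqrt(<u_j, u_j>) where u_j is the displayed integer vector. Then <v, e_j> = <v, u_j> / sqrt(<u_j, u_j>), so |<v, e_j>|^2 = <v, u_j>^2 / <u_j, u_j>.
Coefficients: <v, e_1> = -6/sqrt(6), <v, e_2> = -12/sqrt(30).
Square and sum: Σ |<v, e_j>|^2 = 54/5.
Compute ||v||^2 = v·v = 11.
Deficit = 11 − 54/5 = 1/5 ≥ 0, confirming Bessel's inequality. (The deficit equals ||v − Σ <v,e_j> e_j||^2, the squared distance from v to span{e_j}.)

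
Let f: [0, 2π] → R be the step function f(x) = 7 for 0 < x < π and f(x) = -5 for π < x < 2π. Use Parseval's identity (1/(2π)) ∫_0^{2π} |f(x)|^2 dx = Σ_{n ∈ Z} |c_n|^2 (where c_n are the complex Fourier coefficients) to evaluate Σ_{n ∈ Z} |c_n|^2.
Σ |c_n|^2 = 37

Parseval equates the L^2 energy of f (normalised by 1/(2π)) with the ℓ^2 sum of its Fourier coefficients: (1/(2π)) ∫_0^{2π} |f|^2 = Σ |c_n|^2.
Compute the left side: (1/(2π)) [∫_0^π 7^2 dx + ∫_π^{2π} (-5)^2 dx] = (1/(2π)) · (49π + 25π) = (49 + 25)/2 = 37.
So Σ_{n ∈ Z} |c_n|^2 = 37.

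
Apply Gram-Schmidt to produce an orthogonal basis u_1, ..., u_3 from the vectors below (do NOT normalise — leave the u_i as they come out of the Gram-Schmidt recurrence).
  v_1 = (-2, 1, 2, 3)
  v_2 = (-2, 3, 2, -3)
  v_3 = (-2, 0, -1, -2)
Orthogonal basis:
  u_1 = (-2, 1, 2, 3)
  u_2 = (-16/9, 26/9, 16/9, -10/3)
  u_3 = (-54/29, -21/29, -33/29, -7/29)

Apply the Gram-Schmidt recurrence
  u_1 = v_1
  u_i = v_i − Σ_{j<i} ((v_i · u_j) / (u_j · u_j)) · u_j.

Step by step this gives:
  u_1 = (-2, 1, 2, 3)
  u_2 = (-16/9, 26/9, 16/9, -10/3)
  u_3 = (-54/29, -21/29, -33/29, -7/29)

Orthogonality check:
  u_2 · u_1 = 0 (should be 0)
  u_3 · u_1 = 0 (should be 0)
  u_3 · u_2 = 0 (should be 0)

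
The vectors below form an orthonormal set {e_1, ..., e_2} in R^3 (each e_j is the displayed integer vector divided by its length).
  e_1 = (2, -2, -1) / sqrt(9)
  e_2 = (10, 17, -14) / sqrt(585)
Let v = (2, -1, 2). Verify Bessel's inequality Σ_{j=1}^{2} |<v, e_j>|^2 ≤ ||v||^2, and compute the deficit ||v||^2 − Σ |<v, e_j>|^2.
Σ |<v, e_j>|^2 = 37/13; ||v||^2 = 9; deficit = 80/13

Write each e_j = u_j / sqrt(<u_j, u_j>) where u_j is the displayed integer vector. Then <v, e_j> = <v, u_j> / sqrt(<u_j, u_j>), so |<v, e_j>|^2 = <v, u_j>^2 / <u_j, u_j>.
Coefficients: <v, e_1> = 4/sqrt(9), <v, e_2> = -25/sqrt(585).
Square and sum: Σ |<v, e_j>|^2 = 37/13.
Compute ||v||^2 = v·v = 9.
Deficit = 9 − 37/13 = 80/13 ≥ 0, confirming Bessel's inequality. (The deficit equals ||v − Σ <v,e_j> e_j||^2, the squared distance from v to span{e_j}.)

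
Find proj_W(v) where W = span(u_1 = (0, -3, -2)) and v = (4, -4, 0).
proj_W(v) = (0, -36/13, -24/13)

Set up U = [u_1 | ... | u_1] ∈ R^(3×1). The projector onto W = col(U) is P = U (U^T U)^(-1) U^T.
Compute U^T U =
  [13],
and U^T v = (12).
Solve U^T U · c = U^T v for the coefficients: c = (12/13). The projection is proj_W(v) = U c.
Check: (v - proj_W(v)) · u_1 = 0  (should be 0).
Result: proj_W(v) = (0, -36/13, -24/13).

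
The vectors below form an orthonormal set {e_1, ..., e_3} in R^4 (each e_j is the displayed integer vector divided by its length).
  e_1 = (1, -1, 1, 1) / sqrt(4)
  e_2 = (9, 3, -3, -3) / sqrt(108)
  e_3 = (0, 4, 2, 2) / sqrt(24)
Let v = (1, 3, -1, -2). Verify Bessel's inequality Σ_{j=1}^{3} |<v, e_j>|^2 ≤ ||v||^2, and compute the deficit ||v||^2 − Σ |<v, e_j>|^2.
Σ |<v, e_j>|^2 = 29/2; ||v||^2 = 15; deficit = 1/2

Write each e_j = u_j / sqrt(<u_j, u_j>) where u_j is the displayed integer vector. Then <v, e_j> = <v, u_j> / sqrt(<u_j, u_j>), so |<v, e_j>|^2 = <v, u_j>^2 / <u_j, u_j>.
Coefficients: <v, e_1> = -5/sqrt(4), <v, e_2> = 27/sqrt(108), <v, e_3> = 6/sqrt(24).
Square and sum: Σ |<v, e_j>|^2 = 29/2.
Compute ||v||^2 = v·v = 15.
Deficit = 15 − 29/2 = 1/2 ≥ 0, confirming Bessel's inequality. (The deficit equals ||v − Σ <v,e_j> e_j||^2, the squared distance from v to span{e_j}.)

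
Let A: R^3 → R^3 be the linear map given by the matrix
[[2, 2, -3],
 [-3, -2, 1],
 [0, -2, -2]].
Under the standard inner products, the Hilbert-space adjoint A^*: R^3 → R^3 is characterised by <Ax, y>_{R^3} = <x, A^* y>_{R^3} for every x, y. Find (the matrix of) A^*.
A^* = A^T =
[[2, -3, 0],
 [2, -2, -2],
 [-3, 1, -2]]

For real matrices with standard dot products, the defining identity <Ax, y> = <x, A^* y> gives (Ax)^T y = x^T (A^*) y, i.e. x^T A^T y = x^T (A^*) y. Since this holds for all x, y, we must have A^* = A^T. Therefore
A^* =
[[2, -3, 0],
 [2, -2, -2],
 [-3, 1, -2]].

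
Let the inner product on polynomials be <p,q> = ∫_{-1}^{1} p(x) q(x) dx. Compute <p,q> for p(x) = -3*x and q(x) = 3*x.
<p,q> = -6

Expand the product: p(x)·q(x) = -9*x^2.
∫_{-1}^{1} of each monomial x^k gives [2/(k+1) if k even, 0 if k odd]. Integrating term-by-term (or equivalently evaluating the antiderivative F(x) = -3*x^3 at the endpoints):
  F(1) − F(−1) = -3 − (3) = -6.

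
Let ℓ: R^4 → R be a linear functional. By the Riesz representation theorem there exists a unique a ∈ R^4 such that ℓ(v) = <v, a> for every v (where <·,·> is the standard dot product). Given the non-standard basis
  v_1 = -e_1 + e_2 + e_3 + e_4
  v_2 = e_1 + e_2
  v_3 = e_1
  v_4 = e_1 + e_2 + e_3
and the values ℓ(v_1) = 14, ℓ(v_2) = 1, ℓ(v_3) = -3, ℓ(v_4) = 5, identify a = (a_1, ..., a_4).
a = (-3, 4, 4, 3)

Write a = (a_1, ..., a_4) in the standard basis. For each basis vector v_i, ℓ(v_i) = <v_i, a> is a linear equation in the a_j's. Collect the n equations into a matrix system V a = ℓ, where row i of V is v_i (expressed in the standard basis). Since V is invertible (lower-triangular with 1s on the diagonal, up to permutation), solve by back-substitution:
  V =
[[-1, 1, 1, 1],
 [1, 1, 0, 0],
 [1, 0, 0, 0],
 [1, 1, 1, 0]]
  V a = (14, 1, -3, 5)
Solving gives a = (-3, 4, 4, 3).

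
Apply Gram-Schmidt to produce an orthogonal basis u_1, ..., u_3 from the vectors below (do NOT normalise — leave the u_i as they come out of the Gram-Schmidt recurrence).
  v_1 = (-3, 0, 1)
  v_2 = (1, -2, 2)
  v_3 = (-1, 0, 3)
Orthogonal basis:
  u_1 = (-3, 0, 1)
  u_2 = (7/10, -2, 21/10)
  u_3 = (32/89, 112/89, 96/89)

Apply the Gram-Schmidt recurrence
  u_1 = v_1
  u_i = v_i − Σ_{j<i} ((v_i · u_j) / (u_j · u_j)) · u_j.

Step by step this gives:
  u_1 = (-3, 0, 1)
  u_2 = (7/10, -2, 21/10)
  u_3 = (32/89, 112/89, 96/89)

Orthogonality check:
  u_2 · u_1 = 0 (should be 0)
  u_3 · u_1 = 0 (should be 0)
  u_3 · u_2 = 0 (should be 0)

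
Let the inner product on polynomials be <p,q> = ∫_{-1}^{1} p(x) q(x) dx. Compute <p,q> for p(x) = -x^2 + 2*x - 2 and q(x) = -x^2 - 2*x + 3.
<p,q> = -224/15

Expand the product: p(x)·q(x) = x^4 - 5*x^2 + 10*x - 6.
∫_{-1}^{1} of each monomial x^k gives [2/(k+1) if k even, 0 if k odd]. Integrating term-by-term (or equivalently evaluating the antiderivative F(x) = x^5/5 - 5*x^3/3 + 5*x^2 - 6*x at the endpoints):
  F(1) − F(−1) = -37/15 − (187/15) = -224/15.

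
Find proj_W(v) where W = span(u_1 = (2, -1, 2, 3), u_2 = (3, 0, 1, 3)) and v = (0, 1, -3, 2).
proj_W(v) = (73/53, 70/53, -69/53, 3/53)

Set up U = [u_1 | ... | u_2] ∈ R^(4×2). The projector onto W = col(U) is P = U (U^T U)^(-1) U^T.
Compute U^T U =
  [18, 17]
  [17, 19],
and U^T v = (-1, 3).
Solve U^T U · c = U^T v for the coefficients: c = (-70/53, 71/53). The projection is proj_W(v) = U c.
Check: (v - proj_W(v)) · u_1 = 0  (should be 0).
Check: (v - proj_W(v)) · u_2 = 0  (should be 0).
Result: proj_W(v) = (73/53, 70/53, -69/53, 3/53).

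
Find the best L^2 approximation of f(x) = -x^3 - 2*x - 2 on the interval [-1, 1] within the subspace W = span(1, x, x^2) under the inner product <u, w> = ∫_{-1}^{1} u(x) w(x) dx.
g(x) = -13*x/5 - 2

The best approximation g ∈ W is the orthogonal projection of f onto W. Writing g = a_0 + a_1 x + a_2 x^2, the coefficients solve the normal equations G · a = b where
  G_{ij} = <φ_i, φ_j> and b_i = <f, φ_i>, with φ_0 = 1, φ_1 = x, φ_2 = x^2.
G =
  [2, 0, 2/3]
  [0, 2/3, 0]
  [2/3, 0, 2/5],
b = (-4, -26/15, -4/3).
Solving gives a_0 = -2, a_1 = -13/5, a_2 = 0, so
  g(x) = -13*x/5 - 2.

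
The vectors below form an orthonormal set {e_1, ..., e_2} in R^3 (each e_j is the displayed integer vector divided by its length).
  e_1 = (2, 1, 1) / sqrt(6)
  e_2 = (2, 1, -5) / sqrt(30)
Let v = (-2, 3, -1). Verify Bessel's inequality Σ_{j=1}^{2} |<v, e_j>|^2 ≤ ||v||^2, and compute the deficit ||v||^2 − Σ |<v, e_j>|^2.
Σ |<v, e_j>|^2 = 6/5; ||v||^2 = 14; deficit = 64/5

Write each e_j = u_j / sqrt(<u_j, u_j>) where u_j is the displayed integer vector. Then <v, e_j> = <v, u_j> / sqrt(<u_j, u_j>), so |<v, e_j>|^2 = <v, u_j>^2 / <u_j, u_j>.
Coefficients: <v, e_1> = -2/sqrt(6), <v, e_2> = 4/sqrt(30).
Square and sum: Σ |<v, e_j>|^2 = 6/5.
Compute ||v||^2 = v·v = 14.
Deficit = 14 − 6/5 = 64/5 ≥ 0, confirming Bessel's inequality. (The deficit equals ||v − Σ <v,e_j> e_j||^2, the squared distance from v to span{e_j}.)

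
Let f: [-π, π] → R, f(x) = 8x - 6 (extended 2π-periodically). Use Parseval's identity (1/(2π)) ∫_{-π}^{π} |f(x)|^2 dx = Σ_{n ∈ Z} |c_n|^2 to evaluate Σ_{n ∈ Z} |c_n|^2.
Σ |c_n|^2 = 64π^2/3 + 36

Expand and integrate term by term over [-π, π]:
  ∫ (8x)^2 dx = 64·(2π^3/3); ∫ 2·8·(-6)·x dx = 0 (odd integrand); ∫ (-6)^2 dx = 36·2π.
So (1/(2π)) ∫_{-π}^{π} (8x - 6)^2 dx = 64π^2/3 + 36 = 64π^2/3 + 36.
Parseval ⇒ Σ |c_n|^2 = 64π^2/3 + 36.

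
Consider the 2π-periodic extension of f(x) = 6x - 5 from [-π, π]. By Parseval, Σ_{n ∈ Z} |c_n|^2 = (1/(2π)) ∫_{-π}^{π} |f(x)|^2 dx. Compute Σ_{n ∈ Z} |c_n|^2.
Σ |c_n|^2 = 12π^2 + 25

Expand and integrate term by term over [-π, π]:
  ∫ (6x)^2 dx = 36·(2π^3/3); ∫ 2·6·(-5)·x dx = 0 (odd integrand); ∫ (-5)^2 dx = 25·2π.
So (1/(2π)) ∫_{-π}^{π} (6x - 5)^2 dx = 36π^2/3 + 25 = 12π^2 + 25.
Parseval ⇒ Σ |c_n|^2 = 12π^2 + 25.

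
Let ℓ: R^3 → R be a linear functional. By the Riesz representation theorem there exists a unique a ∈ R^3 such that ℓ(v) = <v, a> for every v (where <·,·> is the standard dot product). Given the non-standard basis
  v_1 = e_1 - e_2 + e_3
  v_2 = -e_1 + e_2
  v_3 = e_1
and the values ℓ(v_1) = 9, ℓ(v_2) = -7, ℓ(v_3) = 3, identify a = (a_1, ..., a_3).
a = (3, -4, 2)

Write a = (a_1, ..., a_3) in the standard basis. For each basis vector v_i, ℓ(v_i) = <v_i, a> is a linear equation in the a_j's. Collect the n equations into a matrix system V a = ℓ, where row i of V is v_i (expressed in the standard basis). Since V is invertible (lower-triangular with 1s on the diagonal, up to permutation), solve by back-substitution:
  V =
[[1, -1, 1],
 [-1, 1, 0],
 [1, 0, 0]]
  V a = (9, -7, 3)
Solving gives a = (3, -4, 2).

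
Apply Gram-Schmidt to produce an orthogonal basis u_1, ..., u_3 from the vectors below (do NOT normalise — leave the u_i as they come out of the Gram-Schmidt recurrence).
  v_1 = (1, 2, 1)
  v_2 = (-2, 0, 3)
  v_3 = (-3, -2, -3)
Orthogonal basis:
  u_1 = (1, 2, 1)
  u_2 = (-13/6, -1/3, 17/6)
  u_3 = (-120/77, 100/77, -80/77)

Apply the Gram-Schmidt recurrence
  u_1 = v_1
  u_i = v_i − Σ_{j<i} ((v_i · u_j) / (u_j · u_j)) · u_j.

Step by step this gives:
  u_1 = (1, 2, 1)
  u_2 = (-13/6, -1/3, 17/6)
  u_3 = (-120/77, 100/77, -80/77)

Orthogonality check:
  u_2 · u_1 = 0 (should be 0)
  u_3 · u_1 = 0 (should be 0)
  u_3 · u_2 = 0 (should be 0)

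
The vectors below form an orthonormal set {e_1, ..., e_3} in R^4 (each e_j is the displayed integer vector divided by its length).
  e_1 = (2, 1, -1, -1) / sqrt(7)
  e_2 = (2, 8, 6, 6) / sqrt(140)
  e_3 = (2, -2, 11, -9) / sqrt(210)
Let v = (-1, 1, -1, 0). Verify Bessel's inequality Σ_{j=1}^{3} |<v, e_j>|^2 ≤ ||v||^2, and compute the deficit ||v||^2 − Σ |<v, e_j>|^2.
Σ |<v, e_j>|^2 = 15/14; ||v||^2 = 3; deficit = 27/14

Write each e_j = u_j / sqrt(<u_j, u_j>) where u_j is the displayed integer vector. Then <v, e_j> = <v, u_j> / sqrt(<u_j, u_j>), so |<v, e_j>|^2 = <v, u_j>^2 / <u_j, u_j>.
Coefficients: <v, e_1> = 0/sqrt(7), <v, e_2> = 0/sqrt(140), <v, e_3> = -15/sqrt(210).
Square and sum: Σ |<v, e_j>|^2 = 15/14.
Compute ||v||^2 = v·v = 3.
Deficit = 3 − 15/14 = 27/14 ≥ 0, confirming Bessel's inequality. (The deficit equals ||v − Σ <v,e_j> e_j||^2, the squared distance from v to span{e_j}.)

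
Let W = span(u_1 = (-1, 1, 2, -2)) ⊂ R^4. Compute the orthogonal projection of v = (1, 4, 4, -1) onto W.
proj_W(v) = (-13/10, 13/10, 13/5, -13/5)

Set up U = [u_1 | ... | u_1] ∈ R^(4×1). The projector onto W = col(U) is P = U (U^T U)^(-1) U^T.
Compute U^T U =
  [10],
and U^T v = (13).
Solve U^T U · c = U^T v for the coefficients: c = (13/10). The projection is proj_W(v) = U c.
Check: (v - proj_W(v)) · u_1 = 0  (should be 0).
Result: proj_W(v) = (-13/10, 13/10, 13/5, -13/5).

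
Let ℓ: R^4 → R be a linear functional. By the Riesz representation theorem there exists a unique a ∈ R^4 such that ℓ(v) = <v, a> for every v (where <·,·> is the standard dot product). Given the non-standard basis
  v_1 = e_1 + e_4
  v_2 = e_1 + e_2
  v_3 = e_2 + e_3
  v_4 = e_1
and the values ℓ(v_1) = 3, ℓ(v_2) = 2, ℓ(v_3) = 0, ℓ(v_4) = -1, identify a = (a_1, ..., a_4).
a = (-1, 3, -3, 4)

Write a = (a_1, ..., a_4) in the standard basis. For each basis vector v_i, ℓ(v_i) = <v_i, a> is a linear equation in the a_j's. Collect the n equations into a matrix system V a = ℓ, where row i of V is v_i (expressed in the standard basis). Since V is invertible (lower-triangular with 1s on the diagonal, up to permutation), solve by back-substitution:
  V =
[[1, 0, 0, 1],
 [1, 1, 0, 0],
 [0, 1, 1, 0],
 [1, 0, 0, 0]]
  V a = (3, 2, 0, -1)
Solving gives a = (-1, 3, -3, 4).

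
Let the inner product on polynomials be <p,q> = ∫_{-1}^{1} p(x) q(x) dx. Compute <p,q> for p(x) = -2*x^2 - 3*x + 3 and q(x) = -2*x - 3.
<p,q> = -10

Expand the product: p(x)·q(x) = 4*x^3 + 12*x^2 + 3*x - 9.
∫_{-1}^{1} of each monomial x^k gives [2/(k+1) if k even, 0 if k odd]. Integrating term-by-term (or equivalently evaluating the antiderivative F(x) = x^4 + 4*x^3 + 3*x^2/2 - 9*x at the endpoints):
  F(1) − F(−1) = -5/2 − (15/2) = -10.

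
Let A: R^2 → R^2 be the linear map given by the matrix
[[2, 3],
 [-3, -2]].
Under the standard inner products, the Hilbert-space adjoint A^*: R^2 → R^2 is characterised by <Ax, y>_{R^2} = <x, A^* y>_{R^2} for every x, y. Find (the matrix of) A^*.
A^* = A^T =
[[2, -3],
 [3, -2]]

For real matrices with standard dot products, the defining identity <Ax, y> = <x, A^* y> gives (Ax)^T y = x^T (A^*) y, i.e. x^T A^T y = x^T (A^*) y. Since this holds for all x, y, we must have A^* = A^T. Therefore
A^* =
[[2, -3],
 [3, -2]].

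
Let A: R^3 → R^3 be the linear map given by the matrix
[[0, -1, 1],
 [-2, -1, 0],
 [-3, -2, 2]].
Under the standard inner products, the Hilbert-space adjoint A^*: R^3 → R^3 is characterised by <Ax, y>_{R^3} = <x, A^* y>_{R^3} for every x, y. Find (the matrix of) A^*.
A^* = A^T =
[[0, -2, -3],
 [-1, -1, -2],
 [1, 0, 2]]

For real matrices with standard dot products, the defining identity <Ax, y> = <x, A^* y> gives (Ax)^T y = x^T (A^*) y, i.e. x^T A^T y = x^T (A^*) y. Since this holds for all x, y, we must have A^* = A^T. Therefore
A^* =
[[0, -2, -3],
 [-1, -1, -2],
 [1, 0, 2]].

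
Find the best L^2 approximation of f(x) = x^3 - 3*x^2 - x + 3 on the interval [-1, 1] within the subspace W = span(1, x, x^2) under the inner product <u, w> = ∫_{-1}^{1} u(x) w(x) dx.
g(x) = -3*x^2 - 2*x/5 + 3

The best approximation g ∈ W is the orthogonal projection of f onto W. Writing g = a_0 + a_1 x + a_2 x^2, the coefficients solve the normal equations G · a = b where
  G_{ij} = <φ_i, φ_j> and b_i = <f, φ_i>, with φ_0 = 1, φ_1 = x, φ_2 = x^2.
G =
  [2, 0, 2/3]
  [0, 2/3, 0]
  [2/3, 0, 2/5],
b = (4, -4/15, 4/5).
Solving gives a_0 = 3, a_1 = -2/5, a_2 = -3, so
  g(x) = -3*x^2 - 2*x/5 + 3.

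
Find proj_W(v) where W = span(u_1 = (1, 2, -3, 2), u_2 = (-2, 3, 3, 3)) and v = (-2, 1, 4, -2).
proj_W(v) = (-1009/557, -268/557, 2277/557, -268/557)

Set up U = [u_1 | ... | u_2] ∈ R^(4×2). The projector onto W = col(U) is P = U (U^T U)^(-1) U^T.
Compute U^T U =
  [18, 1]
  [1, 31],
and U^T v = (-16, 13).
Solve U^T U · c = U^T v for the coefficients: c = (-509/557, 250/557). The projection is proj_W(v) = U c.
Check: (v - proj_W(v)) · u_1 = 0  (should be 0).
Check: (v - proj_W(v)) · u_2 = 0  (should be 0).
Result: proj_W(v) = (-1009/557, -268/557, 2277/557, -268/557).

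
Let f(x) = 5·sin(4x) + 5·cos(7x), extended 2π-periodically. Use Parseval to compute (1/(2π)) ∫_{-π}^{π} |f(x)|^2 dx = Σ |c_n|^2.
Σ |c_n|^2 = 25

Expand |f|^2 and use orthogonality of {sin(nx), cos(mx)} on [-π, π]:
  ∫_{-π}^{π} sin(nx)^2 dx = π, ∫ cos(mx)^2 dx = π, and cross terms integrate to 0.
So ∫_{-π}^{π} f(x)^2 dx = 5^2 · π + 5^2 · π = (25 + 25)π.
Divide by 2π: (25 + 25)/2 = 25.
By Parseval, this equals Σ |c_n|^2.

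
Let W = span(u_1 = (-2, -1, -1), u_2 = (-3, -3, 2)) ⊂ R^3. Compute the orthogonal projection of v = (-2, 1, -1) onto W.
proj_W(v) = (-96/83, -15/83, -125/83)

Set up U = [u_1 | ... | u_2] ∈ R^(3×2). The projector onto W = col(U) is P = U (U^T U)^(-1) U^T.
Compute U^T U =
  [6, 7]
  [7, 22],
and U^T v = (4, 1).
Solve U^T U · c = U^T v for the coefficients: c = (81/83, -22/83). The projection is proj_W(v) = U c.
Check: (v - proj_W(v)) · u_1 = 0  (should be 0).
Check: (v - proj_W(v)) · u_2 = 0  (should be 0).
Result: proj_W(v) = (-96/83, -15/83, -125/83).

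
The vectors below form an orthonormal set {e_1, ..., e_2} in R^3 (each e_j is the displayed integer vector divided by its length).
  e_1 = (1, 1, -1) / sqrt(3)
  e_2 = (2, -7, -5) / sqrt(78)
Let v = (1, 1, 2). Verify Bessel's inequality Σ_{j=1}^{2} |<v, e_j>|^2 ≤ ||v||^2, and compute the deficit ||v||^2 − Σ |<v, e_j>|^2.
Σ |<v, e_j>|^2 = 75/26; ||v||^2 = 6; deficit = 81/26

Write each e_j = u_j / sqrt(<u_j, u_j>) where u_j is the displayed integer vector. Then <v, e_j> = <v, u_j> / sqrt(<u_j, u_j>), so |<v, e_j>|^2 = <v, u_j>^2 / <u_j, u_j>.
Coefficients: <v, e_1> = 0/sqrt(3), <v, e_2> = -15/sqrt(78).
Square and sum: Σ |<v, e_j>|^2 = 75/26.
Compute ||v||^2 = v·v = 6.
Deficit = 6 − 75/26 = 81/26 ≥ 0, confirming Bessel's inequality. (The deficit equals ||v − Σ <v,e_j> e_j||^2, the squared distance from v to span{e_j}.)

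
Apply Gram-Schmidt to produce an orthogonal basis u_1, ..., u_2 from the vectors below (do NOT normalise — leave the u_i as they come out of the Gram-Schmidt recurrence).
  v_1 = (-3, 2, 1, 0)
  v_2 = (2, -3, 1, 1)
Orthogonal basis:
  u_1 = (-3, 2, 1, 0)
  u_2 = (-5/14, -10/7, 25/14, 1)

Apply the Gram-Schmidt recurrence
  u_1 = v_1
  u_i = v_i − Σ_{j<i} ((v_i · u_j) / (u_j · u_j)) · u_j.

Step by step this gives:
  u_1 = (-3, 2, 1, 0)
  u_2 = (-5/14, -10/7, 25/14, 1)

Orthogonality check:
  u_2 · u_1 = 0 (should be 0)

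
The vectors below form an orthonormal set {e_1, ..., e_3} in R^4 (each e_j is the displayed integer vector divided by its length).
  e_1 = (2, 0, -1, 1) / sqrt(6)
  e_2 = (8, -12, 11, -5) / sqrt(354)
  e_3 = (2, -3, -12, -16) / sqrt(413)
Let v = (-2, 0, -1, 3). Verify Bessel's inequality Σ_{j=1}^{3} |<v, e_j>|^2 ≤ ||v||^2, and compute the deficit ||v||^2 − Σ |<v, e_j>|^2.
Σ |<v, e_j>|^2 = 62/7; ||v||^2 = 14; deficit = 36/7

Write each e_j = u_j / sqrt(<u_j, u_j>) where u_j is the displayed integer vector. Then <v, e_j> = <v, u_j> / sqrt(<u_j, u_j>), so |<v, e_j>|^2 = <v, u_j>^2 / <u_j, u_j>.
Coefficients: <v, e_1> = 0/sqrt(6), <v, e_2> = -42/sqrt(354), <v, e_3> = -40/sqrt(413).
Square and sum: Σ |<v, e_j>|^2 = 62/7.
Compute ||v||^2 = v·v = 14.
Deficit = 14 − 62/7 = 36/7 ≥ 0, confirming Bessel's inequality. (The deficit equals ||v − Σ <v,e_j> e_j||^2, the squared distance from v to span{e_j}.)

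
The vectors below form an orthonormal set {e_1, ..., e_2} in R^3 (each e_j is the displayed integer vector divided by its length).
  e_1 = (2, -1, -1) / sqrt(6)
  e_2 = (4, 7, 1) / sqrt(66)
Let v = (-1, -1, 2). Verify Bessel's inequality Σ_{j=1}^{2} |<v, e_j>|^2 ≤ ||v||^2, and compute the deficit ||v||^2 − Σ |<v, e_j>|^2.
Σ |<v, e_j>|^2 = 30/11; ||v||^2 = 6; deficit = 36/11

Write each e_j = u_j / sqrt(<u_j, u_j>) where u_j is the displayed integer vector. Then <v, e_j> = <v, u_j> / sqrt(<u_j, u_j>), so |<v, e_j>|^2 = <v, u_j>^2 / <u_j, u_j>.
Coefficients: <v, e_1> = -3/sqrt(6), <v, e_2> = -9/sqrt(66).
Square and sum: Σ |<v, e_j>|^2 = 30/11.
Compute ||v||^2 = v·v = 6.
Deficit = 6 − 30/11 = 36/11 ≥ 0, confirming Bessel's inequality. (The deficit equals ||v − Σ <v,e_j> e_j||^2, the squared distance from v to span{e_j}.)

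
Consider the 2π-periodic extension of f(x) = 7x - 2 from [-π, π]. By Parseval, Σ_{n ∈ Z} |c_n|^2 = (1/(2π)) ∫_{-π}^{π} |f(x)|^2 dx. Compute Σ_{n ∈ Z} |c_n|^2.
Σ |c_n|^2 = 49π^2/3 + 4

Expand and integrate term by term over [-π, π]:
  ∫ (7x)^2 dx = 49·(2π^3/3); ∫ 2·7·(-2)·x dx = 0 (odd integrand); ∫ (-2)^2 dx = 4·2π.
So (1/(2π)) ∫_{-π}^{π} (7x - 2)^2 dx = 49π^2/3 + 4 = 49π^2/3 + 4.
Parseval ⇒ Σ |c_n|^2 = 49π^2/3 + 4.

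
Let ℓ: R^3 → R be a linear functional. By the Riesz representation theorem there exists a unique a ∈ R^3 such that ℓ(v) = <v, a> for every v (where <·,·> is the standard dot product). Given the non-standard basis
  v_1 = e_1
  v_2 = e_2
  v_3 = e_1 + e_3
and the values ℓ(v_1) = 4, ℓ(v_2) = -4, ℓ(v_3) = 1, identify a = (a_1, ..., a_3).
a = (4, -4, -3)

Write a = (a_1, ..., a_3) in the standard basis. For each basis vector v_i, ℓ(v_i) = <v_i, a> is a linear equation in the a_j's. Collect the n equations into a matrix system V a = ℓ, where row i of V is v_i (expressed in the standard basis). Since V is invertible (lower-triangular with 1s on the diagonal, up to permutation), solve by back-substitution:
  V =
[[1, 0, 0],
 [0, 1, 0],
 [1, 0, 1]]
  V a = (4, -4, 1)
Solving gives a = (4, -4, -3).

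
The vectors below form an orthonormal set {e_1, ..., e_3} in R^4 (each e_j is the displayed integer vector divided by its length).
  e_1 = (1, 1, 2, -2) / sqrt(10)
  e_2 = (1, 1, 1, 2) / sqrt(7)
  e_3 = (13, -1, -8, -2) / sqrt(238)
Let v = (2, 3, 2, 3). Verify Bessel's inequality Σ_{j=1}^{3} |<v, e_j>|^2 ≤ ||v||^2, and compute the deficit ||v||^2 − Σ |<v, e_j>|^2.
Σ |<v, e_j>|^2 = 2129/85; ||v||^2 = 26; deficit = 81/85

Write each e_j = u_j / sqrt(<u_j, u_j>) where u_j is the displayed integer vector. Then <v, e_j> = <v, u_j> / sqrt(<u_j, u_j>), so |<v, e_j>|^2 = <v, u_j>^2 / <u_j, u_j>.
Coefficients: <v, e_1> = 3/sqrt(10), <v, e_2> = 13/sqrt(7), <v, e_3> = 1/sqrt(238).
Square and sum: Σ |<v, e_j>|^2 = 2129/85.
Compute ||v||^2 = v·v = 26.
Deficit = 26 − 2129/85 = 81/85 ≥ 0, confirming Bessel's inequality. (The deficit equals ||v − Σ <v,e_j> e_j||^2, the squared distance from v to span{e_j}.)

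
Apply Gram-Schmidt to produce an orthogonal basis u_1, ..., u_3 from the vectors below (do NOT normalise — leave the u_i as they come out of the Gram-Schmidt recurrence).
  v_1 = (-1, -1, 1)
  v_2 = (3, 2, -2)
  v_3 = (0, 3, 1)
Orthogonal basis:
  u_1 = (-1, -1, 1)
  u_2 = (2/3, -1/3, 1/3)
  u_3 = (0, 2, 2)

Apply the Gram-Schmidt recurrence
  u_1 = v_1
  u_i = v_i − Σ_{j<i} ((v_i · u_j) / (u_j · u_j)) · u_j.

Step by step this gives:
  u_1 = (-1, -1, 1)
  u_2 = (2/3, -1/3, 1/3)
  u_3 = (0, 2, 2)

Orthogonality check:
  u_2 · u_1 = 0 (should be 0)
  u_3 · u_1 = 0 (should be 0)
  u_3 · u_2 = 0 (should be 0)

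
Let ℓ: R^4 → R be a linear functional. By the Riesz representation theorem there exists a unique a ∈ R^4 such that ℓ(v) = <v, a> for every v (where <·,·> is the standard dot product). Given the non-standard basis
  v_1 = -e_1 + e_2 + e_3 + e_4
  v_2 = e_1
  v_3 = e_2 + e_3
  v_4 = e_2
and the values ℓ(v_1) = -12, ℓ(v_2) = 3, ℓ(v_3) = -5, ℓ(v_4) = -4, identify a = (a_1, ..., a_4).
a = (3, -4, -1, -4)

Write a = (a_1, ..., a_4) in the standard basis. For each basis vector v_i, ℓ(v_i) = <v_i, a> is a linear equation in the a_j's. Collect the n equations into a matrix system V a = ℓ, where row i of V is v_i (expressed in the standard basis). Since V is invertible (lower-triangular with 1s on the diagonal, up to permutation), solve by back-substitution:
  V =
[[-1, 1, 1, 1],
 [1, 0, 0, 0],
 [0, 1, 1, 0],
 [0, 1, 0, 0]]
  V a = (-12, 3, -5, -4)
Solving gives a = (3, -4, -1, -4).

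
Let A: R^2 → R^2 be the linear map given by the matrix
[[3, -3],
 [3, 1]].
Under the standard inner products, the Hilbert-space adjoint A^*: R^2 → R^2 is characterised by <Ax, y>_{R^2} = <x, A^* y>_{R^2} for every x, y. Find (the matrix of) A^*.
A^* = A^T =
[[3, 3],
 [-3, 1]]

For real matrices with standard dot products, the defining identity <Ax, y> = <x, A^* y> gives (Ax)^T y = x^T (A^*) y, i.e. x^T A^T y = x^T (A^*) y. Since this holds for all x, y, we must have A^* = A^T. Therefore
A^* =
[[3, 3],
 [-3, 1]].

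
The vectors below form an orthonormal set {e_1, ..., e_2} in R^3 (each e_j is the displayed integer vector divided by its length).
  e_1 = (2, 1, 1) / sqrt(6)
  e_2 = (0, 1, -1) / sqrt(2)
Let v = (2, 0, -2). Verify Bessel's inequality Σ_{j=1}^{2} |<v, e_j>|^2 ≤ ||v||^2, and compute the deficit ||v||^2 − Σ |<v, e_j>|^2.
Σ |<v, e_j>|^2 = 8/3; ||v||^2 = 8; deficit = 16/3

Write each e_j = u_j / sqrt(<u_j, u_j>) where u_j is the displayed integer vector. Then <v, e_j> = <v, u_j> / sqrt(<u_j, u_j>), so |<v, e_j>|^2 = <v, u_j>^2 / <u_j, u_j>.
Coefficients: <v, e_1> = 2/sqrt(6), <v, e_2> = 2/sqrt(2).
Square and sum: Σ |<v, e_j>|^2 = 8/3.
Compute ||v||^2 = v·v = 8.
Deficit = 8 − 8/3 = 16/3 ≥ 0, confirming Bessel's inequality. (The deficit equals ||v − Σ <v,e_j> e_j||^2, the squared distance from v to span{e_j}.)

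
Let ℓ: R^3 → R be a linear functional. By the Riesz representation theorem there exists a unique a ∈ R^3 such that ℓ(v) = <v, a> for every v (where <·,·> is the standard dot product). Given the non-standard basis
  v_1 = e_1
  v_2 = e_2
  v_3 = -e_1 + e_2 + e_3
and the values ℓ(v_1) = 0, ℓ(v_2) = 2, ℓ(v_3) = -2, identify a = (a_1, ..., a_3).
a = (0, 2, -4)

Write a = (a_1, ..., a_3) in the standard basis. For each basis vector v_i, ℓ(v_i) = <v_i, a> is a linear equation in the a_j's. Collect the n equations into a matrix system V a = ℓ, where row i of V is v_i (expressed in the standard basis). Since V is invertible (lower-triangular with 1s on the diagonal, up to permutation), solve by back-substitution:
  V =
[[1, 0, 0],
 [0, 1, 0],
 [-1, 1, 1]]
  V a = (0, 2, -2)
Solving gives a = (0, 2, -4).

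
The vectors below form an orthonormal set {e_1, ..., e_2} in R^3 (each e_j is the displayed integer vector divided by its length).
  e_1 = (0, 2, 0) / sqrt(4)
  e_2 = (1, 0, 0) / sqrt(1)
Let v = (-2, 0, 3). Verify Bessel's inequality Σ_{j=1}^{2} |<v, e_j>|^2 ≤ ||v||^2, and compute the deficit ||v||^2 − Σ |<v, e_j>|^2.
Σ |<v, e_j>|^2 = 4; ||v||^2 = 13; deficit = 9

Write each e_j = u_j / sqrt(<u_j, u_j>) where u_j is the displayed integer vector. Then <v, e_j> = <v, u_j> / sqrt(<u_j, u_j>), so |<v, e_j>|^2 = <v, u_j>^2 / <u_j, u_j>.
Coefficients: <v, e_1> = 0/sqrt(4), <v, e_2> = -2/sqrt(1).
Square and sum: Σ |<v, e_j>|^2 = 4.
Compute ||v||^2 = v·v = 13.
Deficit = 13 − 4 = 9 ≥ 0, confirming Bessel's inequality. (The deficit equals ||v − Σ <v,e_j> e_j||^2, the squared distance from v to span{e_j}.)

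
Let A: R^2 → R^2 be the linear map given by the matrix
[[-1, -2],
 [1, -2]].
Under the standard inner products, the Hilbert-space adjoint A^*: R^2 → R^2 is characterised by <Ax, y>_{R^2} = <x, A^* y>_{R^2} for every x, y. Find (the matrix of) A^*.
A^* = A^T =
[[-1, 1],
 [-2, -2]]

For real matrices with standard dot products, the defining identity <Ax, y> = <x, A^* y> gives (Ax)^T y = x^T (A^*) y, i.e. x^T A^T y = x^T (A^*) y. Since this holds for all x, y, we must have A^* = A^T. Therefore
A^* =
[[-1, 1],
 [-2, -2]].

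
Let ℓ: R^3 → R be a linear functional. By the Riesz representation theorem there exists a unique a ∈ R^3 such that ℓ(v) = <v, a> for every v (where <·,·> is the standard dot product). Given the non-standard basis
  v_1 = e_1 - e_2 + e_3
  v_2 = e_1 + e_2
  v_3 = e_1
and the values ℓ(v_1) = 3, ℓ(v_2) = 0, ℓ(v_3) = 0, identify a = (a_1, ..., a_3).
a = (0, 0, 3)

Write a = (a_1, ..., a_3) in the standard basis. For each basis vector v_i, ℓ(v_i) = <v_i, a> is a linear equation in the a_j's. Collect the n equations into a matrix system V a = ℓ, where row i of V is v_i (expressed in the standard basis). Since V is invertible (lower-triangular with 1s on the diagonal, up to permutation), solve by back-substitution:
  V =
[[1, -1, 1],
 [1, 1, 0],
 [1, 0, 0]]
  V a = (3, 0, 0)
Solving gives a = (0, 0, 3).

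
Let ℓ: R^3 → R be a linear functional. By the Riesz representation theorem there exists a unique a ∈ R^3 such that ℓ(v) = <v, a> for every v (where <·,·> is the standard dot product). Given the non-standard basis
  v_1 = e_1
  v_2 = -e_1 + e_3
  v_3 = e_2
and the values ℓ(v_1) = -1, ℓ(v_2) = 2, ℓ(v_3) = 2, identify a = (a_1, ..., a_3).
a = (-1, 2, 1)

Write a = (a_1, ..., a_3) in the standard basis. For each basis vector v_i, ℓ(v_i) = <v_i, a> is a linear equation in the a_j's. Collect the n equations into a matrix system V a = ℓ, where row i of V is v_i (expressed in the standard basis). Since V is invertible (lower-triangular with 1s on the diagonal, up to permutation), solve by back-substitution:
  V =
[[1, 0, 0],
 [-1, 0, 1],
 [0, 1, 0]]
  V a = (-1, 2, 2)
Solving gives a = (-1, 2, 1).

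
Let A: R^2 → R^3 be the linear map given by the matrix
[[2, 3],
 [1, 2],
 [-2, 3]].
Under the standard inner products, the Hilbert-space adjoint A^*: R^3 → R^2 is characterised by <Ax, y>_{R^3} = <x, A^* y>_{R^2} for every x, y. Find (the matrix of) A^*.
A^* = A^T =
[[2, 1, -2],
 [3, 2, 3]]

For real matrices with standard dot products, the defining identity <Ax, y> = <x, A^* y> gives (Ax)^T y = x^T (A^*) y, i.e. x^T A^T y = x^T (A^*) y. Since this holds for all x, y, we must have A^* = A^T. Therefore
A^* =
[[2, 1, -2],
 [3, 2, 3]].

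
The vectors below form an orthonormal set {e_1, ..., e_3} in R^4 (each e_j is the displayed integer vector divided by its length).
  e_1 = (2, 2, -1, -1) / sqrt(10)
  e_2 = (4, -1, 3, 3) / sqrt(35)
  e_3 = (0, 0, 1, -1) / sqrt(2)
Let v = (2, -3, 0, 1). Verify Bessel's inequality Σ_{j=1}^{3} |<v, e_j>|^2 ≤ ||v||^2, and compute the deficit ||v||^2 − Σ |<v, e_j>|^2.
Σ |<v, e_j>|^2 = 7; ||v||^2 = 14; deficit = 7

Write each e_j = u_j / sqrt(<u_j, u_j>) where u_j is the displayed integer vector. Then <v, e_j> = <v, u_j> / sqrt(<u_j, u_j>), so |<v, e_j>|^2 = <v, u_j>^2 / <u_j, u_j>.
Coefficients: <v, e_1> = -3/sqrt(10), <v, e_2> = 14/sqrt(35), <v, e_3> = -1/sqrt(2).
Square and sum: Σ |<v, e_j>|^2 = 7.
Compute ||v||^2 = v·v = 14.
Deficit = 14 − 7 = 7 ≥ 0, confirming Bessel's inequality. (The deficit equals ||v − Σ <v,e_j> e_j||^2, the squared distance from v to span{e_j}.)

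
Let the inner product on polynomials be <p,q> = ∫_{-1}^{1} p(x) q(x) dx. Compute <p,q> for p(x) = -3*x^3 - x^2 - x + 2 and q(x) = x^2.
<p,q> = 14/15

Expand the product: p(x)·q(x) = -3*x^5 - x^4 - x^3 + 2*x^2.
∫_{-1}^{1} of each monomial x^k gives [2/(k+1) if k even, 0 if k odd]. Integrating term-by-term (or equivalently evaluating the antiderivative F(x) = -x^6/2 - x^5/5 - x^4/4 + 2*x^3/3 at the endpoints):
  F(1) − F(−1) = -17/60 − (-73/60) = 14/15.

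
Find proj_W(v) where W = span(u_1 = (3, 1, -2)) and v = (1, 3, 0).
proj_W(v) = (9/7, 3/7, -6/7)

Set up U = [u_1 | ... | u_1] ∈ R^(3×1). The projector onto W = col(U) is P = U (U^T U)^(-1) U^T.
Compute U^T U =
  [14],
and U^T v = (6).
Solve U^T U · c = U^T v for the coefficients: c = (3/7). The projection is proj_W(v) = U c.
Check: (v - proj_W(v)) · u_1 = 0  (should be 0).
Result: proj_W(v) = (9/7, 3/7, -6/7).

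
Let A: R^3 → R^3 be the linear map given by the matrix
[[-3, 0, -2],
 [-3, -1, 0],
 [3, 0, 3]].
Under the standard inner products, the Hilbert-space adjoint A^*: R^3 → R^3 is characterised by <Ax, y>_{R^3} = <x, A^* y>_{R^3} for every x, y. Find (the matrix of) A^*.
A^* = A^T =
[[-3, -3, 3],
 [0, -1, 0],
 [-2, 0, 3]]

For real matrices with standard dot products, the defining identity <Ax, y> = <x, A^* y> gives (Ax)^T y = x^T (A^*) y, i.e. x^T A^T y = x^T (A^*) y. Since this holds for all x, y, we must have A^* = A^T. Therefore
A^* =
[[-3, -3, 3],
 [0, -1, 0],
 [-2, 0, 3]].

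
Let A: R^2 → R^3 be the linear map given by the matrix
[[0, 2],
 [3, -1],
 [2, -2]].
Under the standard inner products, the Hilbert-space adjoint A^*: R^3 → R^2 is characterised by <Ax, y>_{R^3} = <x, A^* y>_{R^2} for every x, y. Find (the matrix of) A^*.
A^* = A^T =
[[0, 3, 2],
 [2, -1, -2]]

For real matrices with standard dot products, the defining identity <Ax, y> = <x, A^* y> gives (Ax)^T y = x^T (A^*) y, i.e. x^T A^T y = x^T (A^*) y. Since this holds for all x, y, we must have A^* = A^T. Therefore
A^* =
[[0, 3, 2],
 [2, -1, -2]].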